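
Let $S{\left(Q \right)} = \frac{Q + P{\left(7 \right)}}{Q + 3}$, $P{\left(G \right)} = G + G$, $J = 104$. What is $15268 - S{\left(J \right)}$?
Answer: $\frac{1633558}{107} \approx 15267.0$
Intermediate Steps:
$P{\left(G \right)} = 2 G$
$S{\left(Q \right)} = \frac{14 + Q}{3 + Q}$ ($S{\left(Q \right)} = \frac{Q + 2 \cdot 7}{Q + 3} = \frac{Q + 14}{3 + Q} = \frac{14 + Q}{3 + Q}$)
$15268 - S{\left(J \right)} = 15268 - \frac{14 + 104}{3 + 104} = 15268 - \frac{1}{107} \cdot 118 = 15268 - \frac{118}{107} = \frac{1633558}{107}$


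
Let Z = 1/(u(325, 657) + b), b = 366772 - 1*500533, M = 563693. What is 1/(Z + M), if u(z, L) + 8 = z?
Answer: 133444/75221448691 ≈ 1.7740e-6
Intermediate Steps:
u(z, L) = -8 + z
b = -133761 (b = 366772 - 500533 = -133761)
Z = -1/133444 (Z = 1/((-8 + 325) - 133761) = 1/(317 - 133761) = 1/(-133444) = -1/133444 ≈ -7.4938e-6)
1/(Z + M) = 1/(-1/133444 + 563693) = 1/(75221448691/133444) = 133444/75221448691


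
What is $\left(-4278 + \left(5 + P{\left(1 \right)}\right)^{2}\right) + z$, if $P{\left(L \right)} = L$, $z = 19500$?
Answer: $15258$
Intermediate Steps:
$\left(-4278 + \left(5 + P{\left(1 \right)}\right)^{2}\right) + z = \left(-4278 + \left(5 + 1\right)^{2}\right) + 19500 = \left(-4278 + 6^{2}\right) + 19500 = \left(-4278 + 36\right) + 19500 = -4242 + 19500 = 15258$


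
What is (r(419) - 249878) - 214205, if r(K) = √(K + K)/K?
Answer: -464083 + √838/419 ≈ -4.6408e+5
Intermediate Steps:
r(K) = √2/√K (r(K) = √(2*K)/K = (√2*√K)/K = √2/√K)
(r(419) - 249878) - 214205 = (√2/√419 - 249878) - 214205 = (√2*(√419/419) - 249878) - 214205 = (√838/419 - 249878) - 214205 = (-249878 + √838/419) - 214205 = -464083 + √838/419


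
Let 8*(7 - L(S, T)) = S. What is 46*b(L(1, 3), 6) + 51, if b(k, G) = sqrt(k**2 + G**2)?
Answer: 1883/4 ≈ 470.75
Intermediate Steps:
L(S, T) = 7 - S/8
b(k, G) = sqrt(G**2 + k**2)
46*b(L(1, 3), 6) + 51 = 46*sqrt(6**2 + (7 - 1/8*1)**2) + 51 = 46*sqrt(36 + (7 - 1/8)**2) + 51 = 46*sqrt(36 + (55/8)**2) + 51 = 46*sqrt(36 + 3025/64) + 51 = 46*sqrt(5329/64) + 51 = 46*(73/8) + 51 = 1679/4 + 51 = 1883/4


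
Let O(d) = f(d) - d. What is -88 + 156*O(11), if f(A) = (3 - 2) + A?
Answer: 68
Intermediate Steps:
f(A) = 1 + A
O(d) = 1 (O(d) = (1 + d) - d = 1)
-88 + 156*O(11) = -88 + 156*1 = -88 + 156 = 68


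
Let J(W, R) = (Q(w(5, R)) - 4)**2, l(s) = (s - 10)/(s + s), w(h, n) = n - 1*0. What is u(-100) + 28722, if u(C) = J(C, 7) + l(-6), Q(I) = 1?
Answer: 86197/3 ≈ 28732.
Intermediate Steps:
w(h, n) = n (w(h, n) = n + 0 = n)
l(s) = (-10 + s)/(2*s) (l(s) = (-10 + s)/((2*s)) = (-10 + s)*(1/(2*s)) = (-10 + s)/(2*s))
J(W, R) = 9 (J(W, R) = (1 - 4)**2 = (-3)**2 = 9)
u(C) = 31/3 (u(C) = 9 + (1/2)*(-10 - 6)/(-6) = 9 + (1/2)*(-1/6)*(-16) = 9 + 4/3 = 31/3)
u(-100) + 28722 = 31/3 + 28722 = 86197/3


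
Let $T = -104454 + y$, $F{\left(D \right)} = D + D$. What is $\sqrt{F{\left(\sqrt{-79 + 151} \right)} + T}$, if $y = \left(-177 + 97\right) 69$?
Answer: $\sqrt{-109974 + 12 \sqrt{2}} \approx 331.6 i$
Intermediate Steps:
$y = -5520$ ($y = \left(-80\right) 69 = -5520$)
$F{\left(D \right)} = 2 D$
$T = -109974$ ($T = -104454 - 5520 = -109974$)
$\sqrt{F{\left(\sqrt{-79 + 151} \right)} + T} = \sqrt{2 \sqrt{-79 + 151} - 109974} = \sqrt{2 \sqrt{72} - 109974} = \sqrt{2 \cdot 6 \sqrt{2} - 109974} = \sqrt{12 \sqrt{2} - 109974} = \sqrt{-109974 + 12 \sqrt{2}}$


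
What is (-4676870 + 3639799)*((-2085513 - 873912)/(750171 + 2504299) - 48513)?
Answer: 32748018766046997/650894 ≈ 5.0312e+10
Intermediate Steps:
(-4676870 + 3639799)*((-2085513 - 873912)/(750171 + 2504299) - 48513) = -1037071*(-2959425/3254470 - 48513) = -1037071*(-2959425*1/3254470 - 48513) = -1037071*(-591885/650894 - 48513) = -1037071*(-31577412507/650894) = 32748018766046997/650894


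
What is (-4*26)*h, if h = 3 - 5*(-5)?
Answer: -2912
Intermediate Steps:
h = 28 (h = 3 + 25 = 28)
(-4*26)*h = -4*26*28 = -104*28 = -2912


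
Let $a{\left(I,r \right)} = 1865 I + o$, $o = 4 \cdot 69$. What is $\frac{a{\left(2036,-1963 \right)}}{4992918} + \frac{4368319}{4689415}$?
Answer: $\frac{2829879865463}{1672418897355} \approx 1.6921$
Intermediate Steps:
$o = 276$
$a{\left(I,r \right)} = 276 + 1865 I$ ($a{\left(I,r \right)} = 1865 I + 276 = 276 + 1865 I$)
$\frac{a{\left(2036,-1963 \right)}}{4992918} + \frac{4368319}{4689415} = \frac{276 + 1865 \cdot 2036}{4992918} + \frac{4368319}{4689415} = \left(276 + 3797140\right) \frac{1}{4992918} + 4368319 \cdot \frac{1}{4689415} = 3797416 \cdot \frac{1}{4992918} + \frac{4368319}{4689415} = \frac{271244}{356637} + \frac{4368319}{4689415} = \frac{2829879865463}{1672418897355}$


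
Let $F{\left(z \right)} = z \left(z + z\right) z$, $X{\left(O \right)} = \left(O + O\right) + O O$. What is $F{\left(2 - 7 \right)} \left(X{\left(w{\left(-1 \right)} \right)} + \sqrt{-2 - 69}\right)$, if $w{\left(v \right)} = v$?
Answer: $250 - 250 i \sqrt{71} \approx 250.0 - 2106.5 i$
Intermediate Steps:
$X{\left(O \right)} = O^{2} + 2 O$ ($X{\left(O \right)} = 2 O + O^{2} = O^{2} + 2 O$)
$F{\left(z \right)} = 2 z^{3}$ ($F{\left(z \right)} = z 2 z z = 2 z^{2} z = 2 z^{3}$)
$F{\left(2 - 7 \right)} \left(X{\left(w{\left(-1 \right)} \right)} + \sqrt{-2 - 69}\right) = 2 \left(2 - 7\right)^{3} \left(- (2 - 1) + \sqrt{-2 - 69}\right) = 2 \left(2 - 7\right)^{3} \left(\left(-1\right) 1 + \sqrt{-71}\right) = 2 \left(-5\right)^{3} \left(-1 + i \sqrt{71}\right) = 2 \left(-125\right) \left(-1 + i \sqrt{71}\right) = - 250 \left(-1 + i \sqrt{71}\right) = 250 - 250 i \sqrt{71}$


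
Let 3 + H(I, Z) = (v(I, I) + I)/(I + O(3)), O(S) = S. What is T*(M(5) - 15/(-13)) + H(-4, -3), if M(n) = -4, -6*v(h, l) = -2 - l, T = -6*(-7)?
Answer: -4610/39 ≈ -118.21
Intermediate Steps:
T = 42
v(h, l) = 1/3 + l/6 (v(h, l) = -(-2 - l)/6 = 1/3 + l/6)
H(I, Z) = -3 + (1/3 + 7*I/6)/(3 + I) (H(I, Z) = -3 + ((1/3 + I/6) + I)/(I + 3) = -3 + (1/3 + 7*I/6)/(3 + I))
T*(M(5) - 15/(-13)) + H(-4, -3) = 42*(-4 - 15/(-13)) + (-52 - 11*(-4))/(6*(3 - 4)) = 42*(-4 - 15*(-1/13)) + (1/6)*(-52 + 44)/(-1) = 42*(-4 + 15/13) + (1/6)*(-1)*(-8) = 42*(-37/13) + 4/3 = -1554/13 + 4/3 = -4610/39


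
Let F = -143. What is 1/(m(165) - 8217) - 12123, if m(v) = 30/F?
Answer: -14245264646/1175061 ≈ -12123.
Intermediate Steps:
m(v) = -30/143 (m(v) = 30/(-143) = 30*(-1/143) = -30/143)
1/(m(165) - 8217) - 12123 = 1/(-30/143 - 8217) - 12123 = 1/(-1175061/143) - 12123 = -143/1175061 - 12123 = -14245264646/1175061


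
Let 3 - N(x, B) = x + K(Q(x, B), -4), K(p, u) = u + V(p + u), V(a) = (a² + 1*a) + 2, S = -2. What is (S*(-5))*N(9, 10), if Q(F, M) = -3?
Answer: -460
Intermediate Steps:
V(a) = 2 + a + a² (V(a) = (a² + a) + 2 = (a + a²) + 2 = 2 + a + a²)
K(p, u) = 2 + p + (p + u)² + 2*u (K(p, u) = u + (2 + (p + u) + (p + u)²) = u + (2 + p + u + (p + u)²) = 2 + p + (p + u)² + 2*u)
N(x, B) = -37 - x (N(x, B) = 3 - (x + (2 - 3 + (-3 - 4)² + 2*(-4))) = 3 - (x + (2 - 3 + (-7)² - 8)) = 3 - (x + (2 - 3 + 49 - 8)) = 3 - (x + 40) = 3 - (40 + x) = 3 + (-40 - x) = -37 - x)
(S*(-5))*N(9, 10) = (-2*(-5))*(-37 - 1*9) = 10*(-37 - 9) = 10*(-46) = -460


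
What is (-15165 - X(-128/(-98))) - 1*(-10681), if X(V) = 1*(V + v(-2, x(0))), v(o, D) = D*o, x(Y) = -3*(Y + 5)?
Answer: -221250/49 ≈ -4515.3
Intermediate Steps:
x(Y) = -15 - 3*Y (x(Y) = -3*(5 + Y) = -15 - 3*Y)
X(V) = 30 + V (X(V) = 1*(V + (-15 - 3*0)*(-2)) = 1*(V + (-15 + 0)*(-2)) = 1*(V - 15*(-2)) = 1*(V + 30) = 1*(30 + V) = 30 + V)
(-15165 - X(-128/(-98))) - 1*(-10681) = (-15165 - (30 - 128/(-98))) - 1*(-10681) = (-15165 - (30 - 128*(-1/98))) + 10681 = (-15165 - (30 + 64/49)) + 10681 = (-15165 - 1*1534/49) + 10681 = (-15165 - 1534/49) + 10681 = -744619/49 + 10681 = -221250/49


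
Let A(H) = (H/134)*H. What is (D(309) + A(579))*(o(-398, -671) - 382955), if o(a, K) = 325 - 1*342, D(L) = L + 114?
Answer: -1120115934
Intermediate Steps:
A(H) = H²/134 (A(H) = (H*(1/134))*H = (H/134)*H = H²/134)
D(L) = 114 + L
o(a, K) = -17 (o(a, K) = 325 - 342 = -17)
(D(309) + A(579))*(o(-398, -671) - 382955) = ((114 + 309) + (1/134)*579²)*(-17 - 382955) = (423 + (1/134)*335241)*(-382972) = (423 + 335241/134)*(-382972) = (391923/134)*(-382972) = -1120115934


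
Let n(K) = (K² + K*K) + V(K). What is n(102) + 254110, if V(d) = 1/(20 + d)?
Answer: 33539997/122 ≈ 2.7492e+5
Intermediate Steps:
n(K) = 1/(20 + K) + 2*K² (n(K) = (K² + K*K) + 1/(20 + K) = (K² + K²) + 1/(20 + K) = 2*K² + 1/(20 + K) = 1/(20 + K) + 2*K²)
n(102) + 254110 = (1 + 2*102²*(20 + 102))/(20 + 102) + 254110 = (1 + 2*10404*122)/122 + 254110 = (1 + 2538576)/122 + 254110 = (1/122)*2538577 + 254110 = 2538577/122 + 254110 = 33539997/122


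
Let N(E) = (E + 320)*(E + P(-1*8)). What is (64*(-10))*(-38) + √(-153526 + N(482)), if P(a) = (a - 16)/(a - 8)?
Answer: 24320 + √234241 ≈ 24804.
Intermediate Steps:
P(a) = (-16 + a)/(-8 + a)
N(E) = (320 + E)*(3/2 + E) (N(E) = (E + 320)*(E + (-16 - 1*8)/(-8 - 1*8)) = (320 + E)*(E + (-16 - 8)/(-8 - 8)) = (320 + E)*(E - 24/(-16)) = (320 + E)*(E - 1/16*(-24)) = (320 + E)*(E + 3/2) = (320 + E)*(3/2 + E))
(64*(-10))*(-38) + √(-153526 + N(482)) = (64*(-10))*(-38) + √(-153526 + (480 + 482² + (643/2)*482)) = -640*(-38) + √(-153526 + (480 + 232324 + 154963)) = 24320 + √(-153526 + 387767) = 24320 + √234241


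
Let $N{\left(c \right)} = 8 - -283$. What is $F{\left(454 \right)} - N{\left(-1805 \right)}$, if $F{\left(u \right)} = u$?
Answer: $163$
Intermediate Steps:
$N{\left(c \right)} = 291$ ($N{\left(c \right)} = 8 + 283 = 291$)
$F{\left(454 \right)} - N{\left(-1805 \right)} = 454 - 291 = 163$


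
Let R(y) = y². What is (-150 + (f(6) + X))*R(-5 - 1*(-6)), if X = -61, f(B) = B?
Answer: -205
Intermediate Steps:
(-150 + (f(6) + X))*R(-5 - 1*(-6)) = (-150 + (6 - 61))*(-5 - 1*(-6))² = (-150 - 55)*(-5 + 6)² = -205*1² = -205*1 = -205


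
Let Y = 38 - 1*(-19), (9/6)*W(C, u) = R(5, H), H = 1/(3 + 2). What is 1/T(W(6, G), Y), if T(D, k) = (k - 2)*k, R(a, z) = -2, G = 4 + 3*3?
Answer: 1/3135 ≈ 0.00031898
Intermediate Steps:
H = 1/5 ≈ 0.20000
G = 13 (G = 4 + 9 = 13)
W(C, u) = -4/3 (W(C, u) = (2/3)*(-2) = -4/3)
Y = 57 (Y = 38 + 19 = 57)
T(D, k) = k*(-2 + k) (T(D, k) = (-2 + k)*k = k*(-2 + k))
1/T(W(6, G), Y) = 1/(57*(-2 + 57)) = 1/(57*55) = 1/3135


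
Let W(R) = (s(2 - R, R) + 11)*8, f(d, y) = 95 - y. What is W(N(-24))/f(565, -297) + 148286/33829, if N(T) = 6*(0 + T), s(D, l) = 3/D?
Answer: 1115268905/242012666 ≈ 4.6083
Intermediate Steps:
N(T) = 6*T
W(R) = 88 + 24/(2 - R) (W(R) = (3/(2 - R) + 11)*8 = (11 + 3/(2 - R))*8 = 88 + 24/(2 - R))
W(N(-24))/f(565, -297) + 148286/33829 = (8*(-25 + 11*(6*(-24)))/(-2 + 6*(-24)))/(95 - 1*(-297)) + 148286/33829 = (8*(-25 + 11*(-144))/(-2 - 144))/(95 + 297) + 148286*(1/33829) = (8*(-25 - 1584)/(-146))/392 + 148286/33829 = (8*(-1/146)*(-1609))*(1/392) + 148286/33829 = (6436/73)*(1/392) + 148286/33829 = 1609/7154 + 148286/33829 = 1115268905/242012666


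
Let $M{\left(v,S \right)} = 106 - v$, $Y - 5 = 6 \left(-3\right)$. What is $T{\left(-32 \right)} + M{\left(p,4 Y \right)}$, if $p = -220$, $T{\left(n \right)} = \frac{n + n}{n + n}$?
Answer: $327$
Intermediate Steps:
$Y = -13$ ($Y = 5 + 6 \left(-3\right) = 5 - 18 = -13$)
$T{\left(n \right)} = 1$ ($T{\left(n \right)} = \frac{2 n}{2 n} = 2 n \frac{1}{2 n} = 1$)
$T{\left(-32 \right)} + M{\left(p,4 Y \right)} = 1 + \left(106 - -220\right) = 1 + \left(106 + 220\right) = 1 + 326 = 327$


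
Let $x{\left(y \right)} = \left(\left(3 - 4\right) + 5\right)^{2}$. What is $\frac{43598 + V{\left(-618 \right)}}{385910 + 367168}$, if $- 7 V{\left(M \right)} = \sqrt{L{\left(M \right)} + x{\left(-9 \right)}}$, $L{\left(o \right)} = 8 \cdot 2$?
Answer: $\frac{21799}{376539} - \frac{2 \sqrt{2}}{2635773} \approx 0.057892$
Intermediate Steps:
$L{\left(o \right)} = 16$
$x{\left(y \right)} = 16$ ($x{\left(y \right)} = \left(\left(3 - 4\right) + 5\right)^{2} = \left(-1 + 5\right)^{2} = 4^{2} = 16$)
$V{\left(M \right)} = - \frac{4 \sqrt{2}}{7}$ ($V{\left(M \right)} = - \frac{\sqrt{16 + 16}}{7} = - \frac{\sqrt{32}}{7} = - \frac{4 \sqrt{2}}{7}$)
$\frac{43598 + V{\left(-618 \right)}}{385910 + 367168} = \frac{43598 - \frac{4 \sqrt{2}}{7}}{385910 + 367168} = \frac{43598 - \frac{4 \sqrt{2}}{7}}{753078} = \left(43598 - \frac{4 \sqrt{2}}{7}\right) \frac{1}{753078} = \frac{21799}{376539} - \frac{2 \sqrt{2}}{2635773}$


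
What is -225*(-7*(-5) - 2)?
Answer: -7425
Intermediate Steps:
-225*(-7*(-5) - 2) = -225*(35 - 2) = -225*33 = -7425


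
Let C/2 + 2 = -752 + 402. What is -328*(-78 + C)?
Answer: 256496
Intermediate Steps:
C = -704 (C = -4 + 2*(-752 + 402) = -4 + 2*(-350) = -4 - 700 = -704)
-328*(-78 + C) = -328*(-78 - 704) = -328*(-782) = 256496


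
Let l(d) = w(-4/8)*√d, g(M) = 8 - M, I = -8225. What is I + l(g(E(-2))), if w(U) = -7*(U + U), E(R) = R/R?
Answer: -8225 + 7*√7 ≈ -8206.5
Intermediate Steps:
E(R) = 1
w(U) = -14*U
l(d) = 7*√d (l(d) = (-(-56)/8)*√d = (-14*(-½))*√d = 7*√d)
I + l(g(E(-2))) = -8225 + 7*√(8 - 1*1) = -8225 + 7*√(8 - 1) = -8225 + 7*√7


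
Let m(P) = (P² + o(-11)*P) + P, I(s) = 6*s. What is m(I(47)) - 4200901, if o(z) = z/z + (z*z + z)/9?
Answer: -12352099/3 ≈ -4.1174e+6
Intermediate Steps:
o(z) = 1 + z/9 + z²/9 (o(z) = 1 + (z² + z)*(⅑) = 1 + (z + z²)*(⅑) = 1 + (z/9 + z²/9) = 1 + z/9 + z²/9)
m(P) = P² + 128*P/9 (m(P) = (P² + (1 + (⅑)*(-11) + (⅑)*(-11)²)*P) + P = (P² + (1 - 11/9 + (⅑)*121)*P) + P = (P² + (1 - 11/9 + 121/9)*P) + P = (P² + 119*P/9) + P = P² + 128*P/9)
m(I(47)) - 4200901 = (6*47)*(128 + 9*(6*47))/9 - 4200901 = (⅑)*282*(128 + 9*282) - 4200901 = (⅑)*282*(128 + 2538) - 4200901 = (⅑)*282*2666 - 4200901 = 250604/3 - 4200901 = -12352099/3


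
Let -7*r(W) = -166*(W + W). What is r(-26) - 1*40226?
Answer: -290214/7 ≈ -41459.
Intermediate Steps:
r(W) = 332*W/7 (r(W) = -(-166)*(W + W)/7 = -(-166)*2*W/7 = -(-332)*W/7 = 332*W/7)
r(-26) - 1*40226 = (332/7)*(-26) - 1*40226 = -8632/7 - 40226 = -290214/7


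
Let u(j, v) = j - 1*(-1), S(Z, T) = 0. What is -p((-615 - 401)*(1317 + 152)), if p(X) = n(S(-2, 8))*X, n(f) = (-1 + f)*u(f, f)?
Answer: -1492504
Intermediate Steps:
u(j, v) = 1 + j (u(j, v) = j + 1 = 1 + j)
n(f) = (1 + f)*(-1 + f) (n(f) = (-1 + f)*(1 + f) = (1 + f)*(-1 + f))
p(X) = -X (p(X) = (-1 + 0²)*X = (-1 + 0)*X = -X)
-p((-615 - 401)*(1317 + 152)) = -(-1)*(-615 - 401)*(1317 + 152) = -(-1)*(-1016*1469) = -(-1)*(-1492504) = -1*1492504 = -1492504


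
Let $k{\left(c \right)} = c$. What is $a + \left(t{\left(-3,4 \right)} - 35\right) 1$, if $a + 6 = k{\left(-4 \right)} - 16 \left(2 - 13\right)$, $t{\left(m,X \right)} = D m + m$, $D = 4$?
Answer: $116$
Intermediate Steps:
$t{\left(m,X \right)} = 5 m$ ($t{\left(m,X \right)} = 4 m + m = 5 m$)
$a = 166$ ($a = -6 - \left(4 + 16 \left(2 - 13\right)\right) = -6 - -172 = -6 + \left(-4 + 176\right) = -6 + 172 = 166$)
$a + \left(t{\left(-3,4 \right)} - 35\right) 1 = 166 + \left(5 \left(-3\right) - 35\right) 1 = 166 + \left(-15 - 35\right) 1 = 166 - 50 = 116$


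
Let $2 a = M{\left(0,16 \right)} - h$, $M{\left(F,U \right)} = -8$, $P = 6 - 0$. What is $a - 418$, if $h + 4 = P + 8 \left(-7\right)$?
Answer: $-395$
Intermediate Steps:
$P = 6$ ($P = 6 + 0 = 6$)
$h = -54$ ($h = -4 + \left(6 + 8 \left(-7\right)\right) = -4 + \left(6 - 56\right) = -4 - 50 = -54$)
$a = 23$ ($a = \frac{-8 - -54}{2} = \frac{-8 + 54}{2} = \frac{1}{2} \cdot 46 = 23$)
$a - 418 = 23 - 418 = -395$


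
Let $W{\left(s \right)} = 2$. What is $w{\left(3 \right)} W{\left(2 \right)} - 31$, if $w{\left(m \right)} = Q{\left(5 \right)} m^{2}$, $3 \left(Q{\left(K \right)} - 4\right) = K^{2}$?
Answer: $191$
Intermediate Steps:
$Q{\left(K \right)} = 4 + \frac{K^{2}}{3}$
$w{\left(m \right)} = \frac{37 m^{2}}{3}$ ($w{\left(m \right)} = \left(4 + \frac{5^{2}}{3}\right) m^{2} = \left(4 + \frac{1}{3} \cdot 25\right) m^{2} = \left(4 + \frac{25}{3}\right) m^{2} = \frac{37 m^{2}}{3}$)
$w{\left(3 \right)} W{\left(2 \right)} - 31 = \frac{37 \cdot 3^{2}}{3} \cdot 2 - 31 = \frac{37}{3} \cdot 9 \cdot 2 - 31 = 111 \cdot 2 - 31 = 222 - 31 = 191$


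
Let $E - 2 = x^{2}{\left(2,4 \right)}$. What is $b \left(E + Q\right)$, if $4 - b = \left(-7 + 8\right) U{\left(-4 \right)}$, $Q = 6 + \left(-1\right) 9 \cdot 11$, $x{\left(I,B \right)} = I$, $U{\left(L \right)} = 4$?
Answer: $0$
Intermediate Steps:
$Q = -93$ ($Q = 6 - 99 = -93$)
$b = 0$ ($b = 4 - \left(-7 + 8\right) 4 = 4 - 1 \cdot 4 = 4 - 4 = 0$)
$E = 6$ ($E = 2 + 2^{2} = 2 + 4 = 6$)
$b \left(E + Q\right) = 0 \left(6 - 93\right) = 0 \left(-87\right) = 0$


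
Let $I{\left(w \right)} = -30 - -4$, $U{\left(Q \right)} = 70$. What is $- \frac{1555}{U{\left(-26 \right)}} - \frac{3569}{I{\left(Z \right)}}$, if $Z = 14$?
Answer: $\frac{10470}{91} \approx 115.05$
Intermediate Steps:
$I{\left(w \right)} = -26$ ($I{\left(w \right)} = -30 + 4 = -26$)
$- \frac{1555}{U{\left(-26 \right)}} - \frac{3569}{I{\left(Z \right)}} = - \frac{1555}{70} - \frac{3569}{-26} = \left(-1555\right) \frac{1}{70} - - \frac{3569}{26} = - \frac{311}{14} + \frac{3569}{26} = \frac{10470}{91}$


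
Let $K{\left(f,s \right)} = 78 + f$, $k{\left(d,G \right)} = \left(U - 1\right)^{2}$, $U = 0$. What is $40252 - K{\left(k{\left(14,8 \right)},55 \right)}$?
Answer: $40173$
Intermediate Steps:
$k{\left(d,G \right)} = 1$ ($k{\left(d,G \right)} = \left(0 - 1\right)^{2} = \left(-1\right)^{2} = 1$)
$40252 - K{\left(k{\left(14,8 \right)},55 \right)} = 40252 - \left(78 + 1\right) = 40252 - 79 = 40173$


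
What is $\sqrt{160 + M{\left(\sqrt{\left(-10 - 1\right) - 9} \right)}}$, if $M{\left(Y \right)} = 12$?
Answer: $2 \sqrt{43} \approx 13.115$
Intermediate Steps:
$\sqrt{160 + M{\left(\sqrt{\left(-10 - 1\right) - 9} \right)}} = \sqrt{160 + 12} = \sqrt{172} = 2 \sqrt{43}$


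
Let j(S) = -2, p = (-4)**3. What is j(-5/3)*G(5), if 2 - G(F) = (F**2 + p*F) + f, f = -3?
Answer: -600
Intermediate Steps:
p = -64
G(F) = 5 - F**2 + 64*F (G(F) = 2 - ((F**2 - 64*F) - 3) = 2 - (-3 + F**2 - 64*F) = 2 + (3 - F**2 + 64*F) = 5 - F**2 + 64*F)
j(-5/3)*G(5) = -2*(5 - 1*5**2 + 64*5) = -2*(5 - 1*25 + 320) = -2*(5 - 25 + 320) = -2*300 = -600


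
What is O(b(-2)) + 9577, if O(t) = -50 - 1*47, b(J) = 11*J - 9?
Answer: 9480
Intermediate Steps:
b(J) = -9 + 11*J
O(t) = -97 (O(t) = -50 - 47 = -97)
O(b(-2)) + 9577 = -97 + 9577 = 9480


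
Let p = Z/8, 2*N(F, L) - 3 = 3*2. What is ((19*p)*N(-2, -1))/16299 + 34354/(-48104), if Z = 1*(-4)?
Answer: -15610897/21779086 ≈ -0.71678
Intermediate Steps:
Z = -4
N(F, L) = 9/2 (N(F, L) = 3/2 + (3*2)/2 = 3/2 + (½)*6 = 3/2 + 3 = 9/2)
p = -½ (p = -4/8 = -4*⅛ = -½ ≈ -0.50000)
((19*p)*N(-2, -1))/16299 + 34354/(-48104) = ((19*(-½))*(9/2))/16299 + 34354/(-48104) = -19/2*9/2*(1/16299) + 34354*(-1/48104) = -171/4*1/16299 - 17177/24052 = -19/7244 - 17177/24052 = -15610897/21779086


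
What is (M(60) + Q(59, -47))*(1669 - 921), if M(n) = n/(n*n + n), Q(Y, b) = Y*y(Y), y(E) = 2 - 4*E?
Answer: -629939420/61 ≈ -1.0327e+7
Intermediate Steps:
Q(Y, b) = Y*(2 - 4*Y)
M(n) = n/(n + n**2) (M(n) = n/(n**2 + n) = n/(n + n**2))
(M(60) + Q(59, -47))*(1669 - 921) = (1/(1 + 60) + 2*59*(1 - 2*59))*(1669 - 921) = (1/61 + 2*59*(1 - 118))*748 = (1/61 + 2*59*(-117))*748 = (1/61 - 13806)*748 = -842165/61*748 = -629939420/61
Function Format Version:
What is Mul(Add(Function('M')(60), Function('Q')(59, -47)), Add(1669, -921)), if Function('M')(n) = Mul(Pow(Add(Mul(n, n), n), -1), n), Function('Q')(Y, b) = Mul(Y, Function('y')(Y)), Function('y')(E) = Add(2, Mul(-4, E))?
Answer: Rational(-629939420, 61) ≈ -1.0327e+7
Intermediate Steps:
Function('Q')(Y, b) = Mul(Y, Add(2, Mul(-4, Y)))
Function('M')(n) = Mul(n, Pow(Add(n, Pow(n, 2)), -1)) (Function('M')(n) = Mul(Pow(Add(Pow(n, 2), n), -1), n) = Mul(Pow(Add(n, Pow(n, 2)), -1), n) = Mul(n, Pow(Add(n, Pow(n, 2)), -1)))
Mul(Add(Function('M')(60), Function('Q')(59, -47)), Add(1669, -921)) = Mul(Add(Pow(Add(1, 60), -1), Mul(2, 59, Add(1, Mul(-2, 59)))), Add(1669, -921)) = Mul(Add(Pow(61, -1), Mul(2, 59, Add(1, -118))), 748) = Mul(Add(Rational(1, 61), Mul(2, 59, -117)), 748) = Mul(Add(Rational(1, 61), -13806), 748) = Mul(Rational(-842165, 61), 748) = Rational(-629939420, 61)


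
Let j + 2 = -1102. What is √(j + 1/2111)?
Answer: I*√4919776273/2111 ≈ 33.227*I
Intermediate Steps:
j = -1104 (j = -2 - 1102 = -1104)
√(j + 1/2111) = √(-1104 + 1/2111) = √(-2330543/2111) = I*√4919776273/2111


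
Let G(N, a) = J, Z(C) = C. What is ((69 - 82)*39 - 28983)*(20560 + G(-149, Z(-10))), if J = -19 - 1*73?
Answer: -603601320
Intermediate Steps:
J = -92 (J = -19 - 73 = -92)
G(N, a) = -92
((69 - 82)*39 - 28983)*(20560 + G(-149, Z(-10))) = ((69 - 82)*39 - 28983)*(20560 - 92) = (-13*39 - 28983)*20468 = (-507 - 28983)*20468 = -29490*20468 = -603601320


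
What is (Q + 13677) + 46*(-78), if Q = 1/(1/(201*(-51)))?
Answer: -162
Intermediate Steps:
Q = -10251 (Q = 1/(1/(-10251)) = 1/(-1/10251) = -10251)
(Q + 13677) + 46*(-78) = (-10251 + 13677) + 46*(-78) = 3426 - 3588 = -162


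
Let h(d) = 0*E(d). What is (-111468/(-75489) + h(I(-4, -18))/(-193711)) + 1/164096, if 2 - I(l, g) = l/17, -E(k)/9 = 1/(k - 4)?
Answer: 6097176139/4129147648 ≈ 1.4766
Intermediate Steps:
E(k) = -9/(-4 + k) (E(k) = -9/(k - 4) = -9/(-4 + k))
I(l, g) = 2 - l/17
h(d) = 0 (h(d) = 0*(-9/(-4 + d)) = 0)
(-111468/(-75489) + h(I(-4, -18))/(-193711)) + 1/164096 = (-111468/(-75489) + 0/(-193711)) + 1/164096 = (-111468*(-1/75489) + 0*(-1/193711)) + 1/164096 = (37156/25163 + 0) + 1/164096 = 37156/25163 + 1/164096 = 6097176139/4129147648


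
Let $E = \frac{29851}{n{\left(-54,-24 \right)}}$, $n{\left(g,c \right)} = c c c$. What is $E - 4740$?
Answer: $- \frac{65555611}{13824} \approx -4742.2$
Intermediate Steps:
$n{\left(g,c \right)} = c^{3}$ ($n{\left(g,c \right)} = c^{2} c = c^{3}$)
$E = - \frac{29851}{13824}$ ($E = \frac{29851}{\left(-24\right)^{3}} = \frac{29851}{-13824} = 29851 \left(- \frac{1}{13824}\right) = - \frac{29851}{13824} \approx -2.1594$)
$E - 4740 = - \frac{29851}{13824} - 4740 = - \frac{65555611}{13824}$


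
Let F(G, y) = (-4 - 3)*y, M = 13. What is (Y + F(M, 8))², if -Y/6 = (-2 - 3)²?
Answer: 42436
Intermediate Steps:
F(G, y) = -7*y
Y = -150 (Y = -6*(-2 - 3)² = -6*(-5)² = -6*25 = -150)
(Y + F(M, 8))² = (-150 - 7*8)² = (-150 - 56)² = (-206)² = 42436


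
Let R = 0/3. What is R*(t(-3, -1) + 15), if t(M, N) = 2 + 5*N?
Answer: 0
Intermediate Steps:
R = 0 (R = 0*(1/3) = 0)
R*(t(-3, -1) + 15) = 0*((2 + 5*(-1)) + 15) = 0*((2 - 5) + 15) = 0*(-3 + 15) = 0*12 = 0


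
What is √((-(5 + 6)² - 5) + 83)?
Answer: I*√43 ≈ 6.5574*I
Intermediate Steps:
√((-(5 + 6)² - 5) + 83) = √((-1*11² - 5) + 83) = √((-1*121 - 5) + 83) = √((-121 - 5) + 83) = √(-126 + 83) = √(-43) = I*√43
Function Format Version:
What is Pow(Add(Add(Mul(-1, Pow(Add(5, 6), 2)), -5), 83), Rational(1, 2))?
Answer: Mul(I, Pow(43, Rational(1, 2))) ≈ Mul(6.5574, I)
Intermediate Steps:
Pow(Add(Add(Mul(-1, Pow(Add(5, 6), 2)), -5), 83), Rational(1, 2)) = Pow(Add(Add(Mul(-1, Pow(11, 2)), -5), 83), Rational(1, 2)) = Pow(Add(Add(Mul(-1, 121), -5), 83), Rational(1, 2)) = Pow(Add(Add(-121, -5), 83), Rational(1, 2)) = Pow(Add(-126, 83), Rational(1, 2)) = Pow(-43, Rational(1, 2)) = Mul(I, Pow(43, Rational(1, 2)))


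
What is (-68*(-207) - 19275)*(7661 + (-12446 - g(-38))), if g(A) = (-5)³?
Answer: 24227340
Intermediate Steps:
g(A) = -125
(-68*(-207) - 19275)*(7661 + (-12446 - g(-38))) = (-68*(-207) - 19275)*(7661 + (-12446 - 1*(-125))) = (14076 - 19275)*(7661 + (-12446 + 125)) = -5199*(7661 - 12321) = -5199*(-4660) = 24227340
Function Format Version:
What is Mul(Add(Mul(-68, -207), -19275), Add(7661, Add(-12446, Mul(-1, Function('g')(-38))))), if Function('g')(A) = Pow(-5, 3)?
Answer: 24227340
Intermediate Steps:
Function('g')(A) = -125
Mul(Add(Mul(-68, -207), -19275), Add(7661, Add(-12446, Mul(-1, Function('g')(-38))))) = Mul(Add(Mul(-68, -207), -19275), Add(7661, Add(-12446, Mul(-1, -125)))) = Mul(Add(14076, -19275), Add(7661, Add(-12446, 125))) = Mul(-5199, Add(7661, -12321)) = Mul(-5199, -4660) = 24227340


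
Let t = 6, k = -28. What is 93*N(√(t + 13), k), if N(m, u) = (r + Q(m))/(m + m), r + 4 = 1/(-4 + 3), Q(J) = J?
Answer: 93/2 - 465*√19/38 ≈ -6.8392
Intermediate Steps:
r = -5 (r = -4 + 1/(-4 + 3) = -4 + 1/(-1) = -4 - 1 = -5)
N(m, u) = (-5 + m)/(2*m) (N(m, u) = (-5 + m)/(m + m) = (-5 + m)/((2*m)) = (-5 + m)*(1/(2*m)) = (-5 + m)/(2*m))
93*N(√(t + 13), k) = 93*((-5 + √(6 + 13))/(2*(√(6 + 13)))) = 93*((-5 + √19)/(2*(√19))) = 93*((√19/19)*(-5 + √19)/2) = 93*(√19*(-5 + √19)/38) = 93*√19*(-5 + √19)/38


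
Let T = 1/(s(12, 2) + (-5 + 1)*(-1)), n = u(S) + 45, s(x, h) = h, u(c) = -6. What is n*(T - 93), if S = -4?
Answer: -7241/2 ≈ -3620.5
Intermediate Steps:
n = 39 (n = -6 + 45 = 39)
T = ⅙ (T = 1/(2 + (-5 + 1)*(-1)) = 1/(2 - 4*(-1)) = 1/(2 + 4) = 1/6 = ⅙ ≈ 0.16667)
n*(T - 93) = 39*(⅙ - 93) = 39*(-557/6) = -7241/2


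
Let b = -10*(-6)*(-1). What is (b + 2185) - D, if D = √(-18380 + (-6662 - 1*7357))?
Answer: 2125 - I*√32399 ≈ 2125.0 - 180.0*I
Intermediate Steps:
b = -60 (b = 60*(-1) = -60)
D = I*√32399 (D = √(-18380 + (-6662 - 7357)) = √(-18380 - 14019) = √(-32399) = I*√32399 ≈ 180.0*I)
(b + 2185) - D = (-60 + 2185) - I*√32399 = 2125 - I*√32399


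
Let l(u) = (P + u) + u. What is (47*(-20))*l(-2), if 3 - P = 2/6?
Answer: 3760/3 ≈ 1253.3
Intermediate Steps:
P = 8/3 (P = 3 - 2/6 = 3 - 1*1/3 = 3 - 1/3 = 8/3 ≈ 2.6667)
l(u) = 8/3 + 2*u (l(u) = (8/3 + u) + u = 8/3 + 2*u)
(47*(-20))*l(-2) = (47*(-20))*(8/3 + 2*(-2)) = -940*(8/3 - 4) = -940*(-4/3) = 3760/3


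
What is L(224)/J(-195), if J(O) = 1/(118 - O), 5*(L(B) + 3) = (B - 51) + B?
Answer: 119566/5 ≈ 23913.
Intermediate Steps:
L(B) = -66/5 + 2*B/5 (L(B) = -3 + ((B - 51) + B)/5 = -3 + ((-51 + B) + B)/5 = -3 + (-51 + 2*B)/5 = -3 + (-51/5 + 2*B/5) = -66/5 + 2*B/5)
L(224)/J(-195) = (-66/5 + (⅖)*224)/((-1/(-118 - 195))) = (-66/5 + 448/5)/((-1/(-313))) = 382/(5*((-1*(-1/313)))) = 382/(5*(1/313)) = (382/5)*313 = 119566/5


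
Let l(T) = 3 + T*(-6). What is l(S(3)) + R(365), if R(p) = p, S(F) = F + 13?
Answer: 272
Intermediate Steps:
S(F) = 13 + F
l(T) = 3 - 6*T
l(S(3)) + R(365) = (3 - 6*(13 + 3)) + 365 = (3 - 6*16) + 365 = (3 - 96) + 365 = -93 + 365 = 272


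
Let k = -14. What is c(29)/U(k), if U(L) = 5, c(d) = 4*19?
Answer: 76/5 ≈ 15.200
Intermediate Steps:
c(d) = 76
c(29)/U(k) = 76/5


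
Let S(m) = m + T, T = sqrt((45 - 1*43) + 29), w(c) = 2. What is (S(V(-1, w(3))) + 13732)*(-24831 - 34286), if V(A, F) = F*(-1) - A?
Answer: -811735527 - 59117*sqrt(31) ≈ -8.1206e+8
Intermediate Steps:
V(A, F) = -A - F (V(A, F) = -F - A = -A - F)
T = sqrt(31) (T = sqrt((45 - 43) + 29) = sqrt(2 + 29) = sqrt(31) ≈ 5.5678)
S(m) = m + sqrt(31)
(S(V(-1, w(3))) + 13732)*(-24831 - 34286) = (((-1*(-1) - 1*2) + sqrt(31)) + 13732)*(-24831 - 34286) = (((1 - 2) + sqrt(31)) + 13732)*(-59117) = ((-1 + sqrt(31)) + 13732)*(-59117) = (13731 + sqrt(31))*(-59117) = -811735527 - 59117*sqrt(31)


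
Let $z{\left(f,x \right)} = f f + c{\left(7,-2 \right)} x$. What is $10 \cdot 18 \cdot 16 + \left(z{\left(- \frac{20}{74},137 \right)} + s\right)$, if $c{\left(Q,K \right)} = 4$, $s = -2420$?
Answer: $\frac{1380052}{1369} \approx 1008.1$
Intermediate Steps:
$z{\left(f,x \right)} = f^{2} + 4 x$ ($z{\left(f,x \right)} = f f + 4 x = f^{2} + 4 x$)
$10 \cdot 18 \cdot 16 + \left(z{\left(- \frac{20}{74},137 \right)} + s\right) = 10 \cdot 18 \cdot 16 - \left(1872 - \frac{100}{1369}\right) = 180 \cdot 16 - \left(1872 - \frac{100}{1369}\right) = 2880 - \left(1872 - \frac{100}{1369}\right) = 2880 + \left(\left(\frac{100}{1369} + 548\right) - 2420\right) = 2880 + \left(\frac{750312}{1369} - 2420\right) = 2880 - \frac{2562668}{1369} = \frac{1380052}{1369}$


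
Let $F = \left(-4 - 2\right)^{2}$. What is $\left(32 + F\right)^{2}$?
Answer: $4624$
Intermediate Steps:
$F = 36$ ($F = \left(-6\right)^{2} = 36$)
$\left(32 + F\right)^{2} = \left(32 + 36\right)^{2} = 68^{2} = 4624$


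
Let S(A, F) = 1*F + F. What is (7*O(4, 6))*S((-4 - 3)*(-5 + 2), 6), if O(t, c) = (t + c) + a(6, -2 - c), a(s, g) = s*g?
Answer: -3192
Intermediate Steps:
a(s, g) = g*s
S(A, F) = 2*F (S(A, F) = F + F = 2*F)
O(t, c) = -12 + t - 5*c (O(t, c) = (t + c) + (-2 - c)*6 = (c + t) + (-12 - 6*c) = -12 + t - 5*c)
(7*O(4, 6))*S((-4 - 3)*(-5 + 2), 6) = (7*(-12 + 4 - 5*6))*(2*6) = (7*(-12 + 4 - 30))*12 = (7*(-38))*12 = -266*12 = -3192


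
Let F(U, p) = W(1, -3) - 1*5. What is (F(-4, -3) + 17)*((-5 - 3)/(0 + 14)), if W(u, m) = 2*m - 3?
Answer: -12/7 ≈ -1.7143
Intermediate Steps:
W(u, m) = -3 + 2*m
F(U, p) = -14 (F(U, p) = (-3 + 2*(-3)) - 1*5 = (-3 - 6) - 5 = -9 - 5 = -14)
(F(-4, -3) + 17)*((-5 - 3)/(0 + 14)) = (-14 + 17)*((-5 - 3)/(0 + 14)) = 3*(-8/14) = 3*(-8*1/14) = 3*(-4/7) = -12/7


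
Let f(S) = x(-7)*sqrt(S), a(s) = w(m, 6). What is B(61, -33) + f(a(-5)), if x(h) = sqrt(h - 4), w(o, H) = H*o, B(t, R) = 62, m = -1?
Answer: 62 - sqrt(66) ≈ 53.876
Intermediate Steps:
a(s) = -6 (a(s) = 6*(-1) = -6)
x(h) = sqrt(-4 + h)
f(S) = I*sqrt(11)*sqrt(S) (f(S) = sqrt(-4 - 7)*sqrt(S) = sqrt(-11)*sqrt(S) = (I*sqrt(11))*sqrt(S) = I*sqrt(11)*sqrt(S))
B(61, -33) + f(a(-5)) = 62 + I*sqrt(11)*sqrt(-6) = 62 + I*sqrt(11)*(I*sqrt(6)) = 62 - sqrt(66)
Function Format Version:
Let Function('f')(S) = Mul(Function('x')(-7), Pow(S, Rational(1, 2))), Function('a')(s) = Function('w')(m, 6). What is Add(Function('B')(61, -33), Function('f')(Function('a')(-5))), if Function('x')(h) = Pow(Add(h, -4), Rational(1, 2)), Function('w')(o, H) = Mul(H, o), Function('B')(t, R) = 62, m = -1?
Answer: Add(62, Mul(-1, Pow(66, Rational(1, 2)))) ≈ 53.876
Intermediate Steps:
Function('a')(s) = -6 (Function('a')(s) = Mul(6, -1) = -6)
Function('x')(h) = Pow(Add(-4, h), Rational(1, 2))
Function('f')(S) = Mul(I, Pow(11, Rational(1, 2)), Pow(S, Rational(1, 2))) (Function('f')(S) = Mul(Pow(Add(-4, -7), Rational(1, 2)), Pow(S, Rational(1, 2))) = Mul(Pow(-11, Rational(1, 2)), Pow(S, Rational(1, 2))) = Mul(Mul(I, Pow(11, Rational(1, 2))), Pow(S, Rational(1, 2))) = Mul(I, Pow(11, Rational(1, 2)), Pow(S, Rational(1, 2))))
Add(Function('B')(61, -33), Function('f')(Function('a')(-5))) = Add(62, Mul(I, Pow(11, Rational(1, 2)), Pow(-6, Rational(1, 2)))) = Add(62, Mul(I, Pow(11, Rational(1, 2)), Mul(I, Pow(6, Rational(1, 2))))) = Add(62, Mul(-1, Pow(66, Rational(1, 2))))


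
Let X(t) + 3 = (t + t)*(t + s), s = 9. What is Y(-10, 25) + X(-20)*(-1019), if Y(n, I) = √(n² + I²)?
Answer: -445303 + 5*√29 ≈ -4.4528e+5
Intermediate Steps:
X(t) = -3 + 2*t*(9 + t) (X(t) = -3 + (t + t)*(t + 9) = -3 + (2*t)*(9 + t) = -3 + 2*t*(9 + t))
Y(n, I) = √(I² + n²)
Y(-10, 25) + X(-20)*(-1019) = √(25² + (-10)²) + (-3 + 2*(-20)² + 18*(-20))*(-1019) = √(625 + 100) + (-3 + 2*400 - 360)*(-1019) = √725 + (-3 + 800 - 360)*(-1019) = 5*√29 + 437*(-1019) = 5*√29 - 445303 = -445303 + 5*√29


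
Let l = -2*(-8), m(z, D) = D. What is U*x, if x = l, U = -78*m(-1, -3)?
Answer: 3744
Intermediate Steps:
U = 234 (U = -78*(-3) = 234)
l = 16
x = 16
U*x = 234*16 = 3744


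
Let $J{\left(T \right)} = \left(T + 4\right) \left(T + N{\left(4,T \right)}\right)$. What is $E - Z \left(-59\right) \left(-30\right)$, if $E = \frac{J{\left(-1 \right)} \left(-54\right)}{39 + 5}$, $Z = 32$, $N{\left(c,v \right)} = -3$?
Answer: $- \frac{622878}{11} \approx -56625.0$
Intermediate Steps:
$J{\left(T \right)} = \left(-3 + T\right) \left(4 + T\right)$ ($J{\left(T \right)} = \left(T + 4\right) \left(T - 3\right) = \left(4 + T\right) \left(-3 + T\right) = \left(-3 + T\right) \left(4 + T\right)$)
$E = \frac{162}{11}$ ($E = \frac{\left(-12 - 1 + \left(-1\right)^{2}\right) \left(-54\right)}{39 + 5} = \frac{\left(-12 - 1 + 1\right) \left(-54\right)}{44} = \left(-12\right) \left(-54\right) \frac{1}{44} = 648 \cdot \frac{1}{44} = \frac{162}{11} \approx 14.727$)
$E - Z \left(-59\right) \left(-30\right) = \frac{162}{11} - 32 \left(-59\right) \left(-30\right) = \frac{162}{11} - \left(-1888\right) \left(-30\right) = \frac{162}{11} - 56640 = - \frac{622878}{11}$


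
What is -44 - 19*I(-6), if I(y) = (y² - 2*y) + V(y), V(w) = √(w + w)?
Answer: -956 - 38*I*√3 ≈ -956.0 - 65.818*I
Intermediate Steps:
V(w) = √2*√w (V(w) = √(2*w) = √2*√w)
I(y) = y² - 2*y + √2*√y (I(y) = (y² - 2*y) + √2*√y = y² - 2*y + √2*√y)
-44 - 19*I(-6) = -44 - 19*((-6)² - 2*(-6) + √2*√(-6)) = -44 - 19*(36 + 12 + √2*(I*√6)) = -44 - 19*(36 + 12 + 2*I*√3) = -44 - 19*(48 + 2*I*√3) = -44 + (-912 - 38*I*√3) = -956 - 38*I*√3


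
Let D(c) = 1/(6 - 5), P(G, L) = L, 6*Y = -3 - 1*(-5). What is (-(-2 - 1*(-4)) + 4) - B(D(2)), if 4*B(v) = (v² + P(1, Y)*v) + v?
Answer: 17/12 ≈ 1.4167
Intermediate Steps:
Y = ⅓ (Y = (-3 - 1*(-5))/6 = (-3 + 5)/6 = (⅙)*2 = ⅓ ≈ 0.33333)
D(c) = 1 (D(c) = 1/1 = 1)
B(v) = v/3 + v²/4 (B(v) = ((v² + v/3) + v)/4 = (v² + 4*v/3)/4 = v/3 + v²/4)
(-(-2 - 1*(-4)) + 4) - B(D(2)) = (-(-2 - 1*(-4)) + 4) - (4 + 3*1)/12 = (-(-2 + 4) + 4) - (4 + 3)/12 = (-1*2 + 4) - 7/12 = (-2 + 4) - 1*7/12 = 2 - 7/12 = 17/12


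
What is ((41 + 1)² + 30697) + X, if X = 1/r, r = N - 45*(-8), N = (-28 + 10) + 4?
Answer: 11231507/346 ≈ 32461.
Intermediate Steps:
N = -14 (N = -18 + 4 = -14)
r = 346 (r = -14 - 45*(-8) = -14 + 360 = 346)
X = 1/346 ≈ 0.0028902
((41 + 1)² + 30697) + X = ((41 + 1)² + 30697) + 1/346 = (42² + 30697) + 1/346 = (1764 + 30697) + 1/346 = 32461 + 1/346 = 11231507/346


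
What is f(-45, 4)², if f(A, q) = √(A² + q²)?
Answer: 2041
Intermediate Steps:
f(-45, 4)² = (√((-45)² + 4²))² = (√(2025 + 16))² = (√2041)² = 2041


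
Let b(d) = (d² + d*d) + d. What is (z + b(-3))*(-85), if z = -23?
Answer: 680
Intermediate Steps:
b(d) = d + 2*d² (b(d) = (d² + d²) + d = 2*d² + d = d + 2*d²)
(z + b(-3))*(-85) = (-23 - 3*(1 + 2*(-3)))*(-85) = (-23 - 3*(1 - 6))*(-85) = (-23 - 3*(-5))*(-85) = (-23 + 15)*(-85) = -8*(-85) = 680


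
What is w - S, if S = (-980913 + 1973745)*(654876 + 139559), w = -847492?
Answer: -788741337412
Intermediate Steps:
S = 788740489920 (S = 992832*794435 = 788740489920)
w - S = -847492 - 1*788740489920 = -847492 - 788740489920 = -788741337412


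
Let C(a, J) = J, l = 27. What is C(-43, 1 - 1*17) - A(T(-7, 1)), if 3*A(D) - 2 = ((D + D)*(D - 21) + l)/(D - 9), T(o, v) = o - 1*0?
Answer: -127/16 ≈ -7.9375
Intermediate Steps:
T(o, v) = o (T(o, v) = o + 0 = o)
A(D) = ⅔ + (27 + 2*D*(-21 + D))/(3*(-9 + D)) (A(D) = ⅔ + (((D + D)*(D - 21) + 27)/(D - 9))/3 = ⅔ + (((2*D)*(-21 + D) + 27)/(-9 + D))/3 = ⅔ + ((2*D*(-21 + D) + 27)/(-9 + D))/3 = ⅔ + ((27 + 2*D*(-21 + D))/(-9 + D))/3 = ⅔ + (27 + 2*D*(-21 + D))/(3*(-9 + D)))
C(-43, 1 - 1*17) - A(T(-7, 1)) = (1 - 1*17) - (9 - 40*(-7) + 2*(-7)²)/(3*(-9 - 7)) = (1 - 17) - (9 + 280 + 2*49)/(3*(-16)) = -16 - (-1)*(9 + 280 + 98)/(3*16) = -16 - (-1)*387/(3*16) = -16 - 1*(-129/16) = -16 + 129/16 = -127/16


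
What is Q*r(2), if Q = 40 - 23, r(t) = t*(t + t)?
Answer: 136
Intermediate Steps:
r(t) = 2*t² (r(t) = t*(2*t) = 2*t²)
Q = 17
Q*r(2) = 17*(2*2²) = 17*(2*4) = 17*8 = 136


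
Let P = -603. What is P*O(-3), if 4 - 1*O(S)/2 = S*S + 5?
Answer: 12060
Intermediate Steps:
O(S) = -2 - 2*S**2 (O(S) = 8 - 2*(S*S + 5) = 8 - 2*(S**2 + 5) = 8 - 2*(5 + S**2) = 8 + (-10 - 2*S**2) = -2 - 2*S**2)
P*O(-3) = -603*(-2 - 2*(-3)**2) = -603*(-2 - 2*9) = -603*(-2 - 18) = -603*(-20) = 12060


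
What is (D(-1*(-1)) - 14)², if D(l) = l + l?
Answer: 144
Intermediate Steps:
D(l) = 2*l
(D(-1*(-1)) - 14)² = (2*(-1*(-1)) - 14)² = (2*1 - 14)² = (2 - 14)² = (-12)² = 144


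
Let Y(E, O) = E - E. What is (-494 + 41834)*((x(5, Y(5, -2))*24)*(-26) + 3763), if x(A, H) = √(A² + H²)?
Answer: 26581620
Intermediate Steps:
Y(E, O) = 0
(-494 + 41834)*((x(5, Y(5, -2))*24)*(-26) + 3763) = (-494 + 41834)*((√(5² + 0²)*24)*(-26) + 3763) = 41340*((√(25 + 0)*24)*(-26) + 3763) = 41340*((√25*24)*(-26) + 3763) = 41340*((5*24)*(-26) + 3763) = 41340*(120*(-26) + 3763) = 41340*(-3120 + 3763) = 41340*643 = 26581620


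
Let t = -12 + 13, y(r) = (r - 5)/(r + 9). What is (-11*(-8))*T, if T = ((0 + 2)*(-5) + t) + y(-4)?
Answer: -4752/5 ≈ -950.40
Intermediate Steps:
y(r) = (-5 + r)/(9 + r)
t = 1
T = -54/5 (T = ((0 + 2)*(-5) + 1) + (-5 - 4)/(9 - 4) = (2*(-5) + 1) - 9/5 = (-10 + 1) + (⅕)*(-9) = -9 - 9/5 = -54/5 ≈ -10.800)
(-11*(-8))*T = -11*(-8)*(-54/5) = 88*(-54/5) = -4752/5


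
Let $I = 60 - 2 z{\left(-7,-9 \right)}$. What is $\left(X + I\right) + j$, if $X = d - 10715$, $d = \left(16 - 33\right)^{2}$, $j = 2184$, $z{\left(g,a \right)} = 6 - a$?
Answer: $-8212$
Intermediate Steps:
$d = 289$ ($d = \left(-17\right)^{2} = 289$)
$I = 30$ ($I = 60 - 2 \left(6 - -9\right) = 60 - 2 \left(6 + 9\right) = 60 - 30 = 30$)
$X = -10426$ ($X = 289 - 10715 = -10426$)
$\left(X + I\right) + j = \left(-10426 + 30\right) + 2184 = -10396 + 2184 = -8212$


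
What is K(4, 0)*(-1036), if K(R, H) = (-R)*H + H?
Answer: 0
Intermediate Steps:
K(R, H) = H - H*R (K(R, H) = -H*R + H = H - H*R)
K(4, 0)*(-1036) = (0*(1 - 1*4))*(-1036) = (0*(1 - 4))*(-1036) = (0*(-3))*(-1036) = 0*(-1036) = 0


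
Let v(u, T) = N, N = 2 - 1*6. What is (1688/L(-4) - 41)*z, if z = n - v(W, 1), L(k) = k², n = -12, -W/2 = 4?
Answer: -516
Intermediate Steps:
W = -8 (W = -2*4 = -8)
N = -4 (N = 2 - 6 = -4)
v(u, T) = -4
z = -8 (z = -12 - 1*(-4) = -12 + 4 = -8)
(1688/L(-4) - 41)*z = (1688/((-4)²) - 41)*(-8) = (1688/16 - 41)*(-8) = (1688*(1/16) - 41)*(-8) = (211/2 - 41)*(-8) = (129/2)*(-8) = -516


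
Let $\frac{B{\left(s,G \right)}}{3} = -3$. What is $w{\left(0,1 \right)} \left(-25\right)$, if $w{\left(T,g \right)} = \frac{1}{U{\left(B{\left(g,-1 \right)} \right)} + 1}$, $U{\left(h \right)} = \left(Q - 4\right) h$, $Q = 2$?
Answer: $- \frac{25}{19} \approx -1.3158$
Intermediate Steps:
$B{\left(s,G \right)} = -9$ ($B{\left(s,G \right)} = 3 \left(-3\right) = -9$)
$U{\left(h \right)} = - 2 h$ ($U{\left(h \right)} = \left(2 - 4\right) h = - 2 h$)
$w{\left(T,g \right)} = \frac{1}{19}$ ($w{\left(T,g \right)} = \frac{1}{\left(-2\right) \left(-9\right) + 1} = \frac{1}{18 + 1} = \frac{1}{19}$)
$w{\left(0,1 \right)} \left(-25\right) = \frac{1}{19} \left(-25\right) = - \frac{25}{19}$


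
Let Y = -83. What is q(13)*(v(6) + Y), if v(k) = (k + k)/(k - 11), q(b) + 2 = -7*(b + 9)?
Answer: 66612/5 ≈ 13322.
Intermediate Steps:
q(b) = -65 - 7*b (q(b) = -2 - 7*(b + 9) = -2 - 7*(9 + b) = -2 + (-63 - 7*b) = -65 - 7*b)
v(k) = 2*k/(-11 + k) (v(k) = (2*k)/(-11 + k) = 2*k/(-11 + k))
q(13)*(v(6) + Y) = (-65 - 7*13)*(2*6/(-11 + 6) - 83) = (-65 - 91)*(2*6/(-5) - 83) = -156*(2*6*(-⅕) - 83) = -156*(-12/5 - 83) = -156*(-427/5) = 66612/5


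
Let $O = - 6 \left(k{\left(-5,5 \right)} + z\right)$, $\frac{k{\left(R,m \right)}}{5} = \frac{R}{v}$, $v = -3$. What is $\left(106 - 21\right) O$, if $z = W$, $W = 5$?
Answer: $-6800$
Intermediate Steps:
$z = 5$
$k{\left(R,m \right)} = - \frac{5 R}{3}$ ($k{\left(R,m \right)} = 5 \frac{R}{-3} = 5 R \left(- \frac{1}{3}\right) = 5 \left(- \frac{R}{3}\right) = - \frac{5 R}{3}$)
$O = -80$ ($O = - 6 \left(\left(- \frac{5}{3}\right) \left(-5\right) + 5\right) = - 6 \left(\frac{25}{3} + 5\right) = \left(-6\right) \frac{40}{3} = -80$)
$\left(106 - 21\right) O = \left(106 - 21\right) \left(-80\right) = 85 \left(-80\right) = -6800$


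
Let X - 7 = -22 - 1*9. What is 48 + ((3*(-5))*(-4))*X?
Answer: -1392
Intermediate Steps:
X = -24 (X = 7 + (-22 - 1*9) = 7 + (-22 - 9) = 7 - 31 = -24)
48 + ((3*(-5))*(-4))*X = 48 + ((3*(-5))*(-4))*(-24) = 48 - 15*(-4)*(-24) = 48 + 60*(-24) = 48 - 1440 = -1392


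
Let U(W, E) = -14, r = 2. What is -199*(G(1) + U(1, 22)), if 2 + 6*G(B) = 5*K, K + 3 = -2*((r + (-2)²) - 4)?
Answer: 24079/6 ≈ 4013.2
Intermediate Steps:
K = -7 (K = -3 - 2*((2 + (-2)²) - 4) = -3 - 2*((2 + 4) - 4) = -3 - 2*(6 - 4) = -3 - 2*2 = -3 - 4 = -7)
G(B) = -37/6 (G(B) = -⅓ + (5*(-7))/6 = -⅓ + (⅙)*(-35) = -⅓ - 35/6 = -37/6)
-199*(G(1) + U(1, 22)) = -199*(-37/6 - 14) = -199*(-121/6) = 24079/6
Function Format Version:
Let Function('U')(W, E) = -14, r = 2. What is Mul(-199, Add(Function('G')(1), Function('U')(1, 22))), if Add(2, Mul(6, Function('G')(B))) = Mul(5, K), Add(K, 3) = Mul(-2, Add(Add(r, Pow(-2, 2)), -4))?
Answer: Rational(24079, 6) ≈ 4013.2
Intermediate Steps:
K = -7 (K = Add(-3, Mul(-2, Add(Add(2, Pow(-2, 2)), -4))) = Add(-3, Mul(-2, Add(Add(2, 4), -4))) = Add(-3, Mul(-2, Add(6, -4))) = Add(-3, Mul(-2, 2)) = Add(-3, -4) = -7)
Function('G')(B) = Rational(-37, 6) (Function('G')(B) = Add(Rational(-1, 3), Mul(Rational(1, 6), Mul(5, -7))) = Add(Rational(-1, 3), Mul(Rational(1, 6), -35)) = Add(Rational(-1, 3), Rational(-35, 6)) = Rational(-37, 6))
Mul(-199, Add(Function('G')(1), Function('U')(1, 22))) = Mul(-199, Add(Rational(-37, 6), -14)) = Mul(-199, Rational(-121, 6)) = Rational(24079, 6)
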